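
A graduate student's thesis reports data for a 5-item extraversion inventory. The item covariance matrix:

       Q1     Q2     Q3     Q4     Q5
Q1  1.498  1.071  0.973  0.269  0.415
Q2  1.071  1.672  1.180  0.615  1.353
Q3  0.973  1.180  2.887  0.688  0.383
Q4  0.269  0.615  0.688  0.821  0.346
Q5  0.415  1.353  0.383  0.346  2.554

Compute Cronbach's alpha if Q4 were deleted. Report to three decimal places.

Remaining items: Q1, Q2, Q3, Q5 (k = 4).
ΣVar(i) = 1.498 + 1.672 + 2.887 + 2.554 = 8.611
σ²_T = 8.611 + 2 × 5.375 = 19.361
α (item deleted) = (4/3)·(1 − 8.611/19.361) = 0.740

Cronbach's alpha = 0.740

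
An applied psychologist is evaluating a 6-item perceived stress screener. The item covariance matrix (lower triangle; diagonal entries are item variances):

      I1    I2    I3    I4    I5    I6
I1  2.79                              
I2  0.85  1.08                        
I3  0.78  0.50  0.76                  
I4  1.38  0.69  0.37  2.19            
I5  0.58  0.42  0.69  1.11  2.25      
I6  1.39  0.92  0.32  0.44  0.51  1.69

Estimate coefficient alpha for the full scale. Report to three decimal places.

sum of item variances = 2.79 + 1.08 + 0.76 + 2.19 + 2.25 + 1.69 = 10.76
Sum of the distinct covariances = 10.95
σ²_T = 10.76 + 2 × 10.95 = 32.66
α = (k/(k−1))·(1 − sum of item variances/σ²_T) = (6/5)·(1 − 10.76/32.66) = 0.805

coefficient alpha = 0.805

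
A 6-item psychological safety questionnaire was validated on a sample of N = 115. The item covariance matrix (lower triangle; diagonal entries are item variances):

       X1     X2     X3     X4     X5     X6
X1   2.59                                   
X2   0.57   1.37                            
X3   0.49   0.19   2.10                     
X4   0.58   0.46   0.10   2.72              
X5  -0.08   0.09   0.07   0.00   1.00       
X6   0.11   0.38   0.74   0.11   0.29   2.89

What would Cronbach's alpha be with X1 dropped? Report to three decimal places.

Remaining items: X2, X3, X4, X5, X6 (k = 5).
Σσᵢ² = 1.37 + 2.10 + 2.72 + 1.00 + 2.89 = 10.08
total variance = 10.08 + 2 × 2.43 = 14.94
α (item deleted) = (5/4)·(1 − 10.08/14.94) = 0.407

Cronbach's alpha = 0.407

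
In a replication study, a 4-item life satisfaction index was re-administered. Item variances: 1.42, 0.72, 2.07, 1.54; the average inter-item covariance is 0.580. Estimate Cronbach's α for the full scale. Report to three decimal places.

sum of item variances = 1.42 + 0.72 + 2.07 + 1.54 = 5.75
Sum of the 6 distinct covariances = 6 × 0.580 = 3.480
σ²_T = sum of item variances + 2·Σcov = 5.75 + 2 × 3.480 = 12.710
α = (4/3)·(1 − 5.75/12.710) = 0.730

Cronbach's α = 0.730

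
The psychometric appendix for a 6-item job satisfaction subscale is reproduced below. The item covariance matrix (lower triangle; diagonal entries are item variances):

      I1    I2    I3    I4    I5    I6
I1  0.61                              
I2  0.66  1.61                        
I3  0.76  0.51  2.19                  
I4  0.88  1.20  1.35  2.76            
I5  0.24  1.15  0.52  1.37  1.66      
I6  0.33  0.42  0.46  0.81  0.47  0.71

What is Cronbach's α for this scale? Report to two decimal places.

sum of item variances = 0.61 + 1.61 + 2.19 + 2.76 + 1.66 + 0.71 = 9.54
Sum of the distinct covariances = 11.13
total variance = 9.54 + 2 × 11.13 = 31.80
α = (k/(k−1))·(1 − sum of item variances/total variance) = (6/5)·(1 − 9.54/31.80) = 0.84

α = 0.84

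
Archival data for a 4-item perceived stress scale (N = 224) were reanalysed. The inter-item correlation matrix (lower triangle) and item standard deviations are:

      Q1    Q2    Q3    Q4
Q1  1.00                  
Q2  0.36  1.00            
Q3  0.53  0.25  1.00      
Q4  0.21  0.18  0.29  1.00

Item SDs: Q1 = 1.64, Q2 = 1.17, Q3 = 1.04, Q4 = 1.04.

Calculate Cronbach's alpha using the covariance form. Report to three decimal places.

α = 0.630

Σσ²ᵢ = 1.64² + 1.17² + 1.04² + 1.04² = 6.2217
Covariances σ_ij = r_ij · s_i · s_j:
  σ(Q1,Q2) = 0.36 × 1.64 × 1.17 = 0.6908
  σ(Q1,Q3) = 0.53 × 1.64 × 1.04 = 0.9040
  σ(Q1,Q4) = 0.21 × 1.64 × 1.04 = 0.3582
  σ(Q2,Q3) = 0.25 × 1.17 × 1.04 = 0.3042
  σ(Q2,Q4) = 0.18 × 1.17 × 1.04 = 0.2190
  σ(Q3,Q4) = 0.29 × 1.04 × 1.04 = 0.3137
σ²_T = Σσ²ᵢ + 2·Σσ_ij = 6.2217 + 2 × 2.7899 = 11.8015
α = (4/3)·(1 − 6.2217/11.8015) = 0.630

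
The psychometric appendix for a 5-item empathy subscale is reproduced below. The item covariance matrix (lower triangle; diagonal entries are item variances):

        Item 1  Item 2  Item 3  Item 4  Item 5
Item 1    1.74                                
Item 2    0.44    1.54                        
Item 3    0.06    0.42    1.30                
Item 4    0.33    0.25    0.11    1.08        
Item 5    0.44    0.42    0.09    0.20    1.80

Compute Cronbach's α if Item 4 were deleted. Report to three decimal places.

Cronbach's α = 0.493

Remaining items: Item 1, Item 2, Item 3, Item 5 (k = 4).
Σσ²ᵢ = 1.74 + 1.54 + 1.30 + 1.80 = 6.38
σ²_total = 6.38 + 2 × 1.87 = 10.12
α (item deleted) = (4/3)·(1 − 6.38/10.12) = 0.493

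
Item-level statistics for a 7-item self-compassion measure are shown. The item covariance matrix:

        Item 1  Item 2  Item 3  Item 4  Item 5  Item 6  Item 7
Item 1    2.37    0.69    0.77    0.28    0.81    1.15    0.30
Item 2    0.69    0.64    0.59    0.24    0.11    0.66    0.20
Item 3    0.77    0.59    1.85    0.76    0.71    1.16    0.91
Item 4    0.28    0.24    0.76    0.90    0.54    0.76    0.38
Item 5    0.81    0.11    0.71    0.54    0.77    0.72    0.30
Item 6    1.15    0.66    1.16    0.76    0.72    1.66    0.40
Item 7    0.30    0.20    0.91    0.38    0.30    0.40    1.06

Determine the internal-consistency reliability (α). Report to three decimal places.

sum of item variances = 2.37 + 0.64 + 1.85 + 0.90 + 0.77 + 1.66 + 1.06 = 9.25
Σ_{i<j} σ_ij = 12.44
σ²_total = 9.25 + 2 × 12.44 = 34.13
α = (k/(k−1))·(1 − sum of item variances/σ²_total) = (7/6)·(1 − 9.25/34.13) = 0.850

α = 0.850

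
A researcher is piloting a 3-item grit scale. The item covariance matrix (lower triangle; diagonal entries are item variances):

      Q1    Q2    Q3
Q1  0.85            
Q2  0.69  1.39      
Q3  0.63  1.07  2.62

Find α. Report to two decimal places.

α = 0.74

sum of item variances = 0.85 + 1.39 + 2.62 = 4.86
Σ_{i<j} σ_ij = 2.39
σ²_T = 4.86 + 2 × 2.39 = 9.64
α = (k/(k−1))·(1 − sum of item variances/σ²_T) = (3/2)·(1 − 4.86/9.64) = 0.74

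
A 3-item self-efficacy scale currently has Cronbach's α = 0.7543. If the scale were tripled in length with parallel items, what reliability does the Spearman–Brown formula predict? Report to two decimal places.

Length factor m = 3
α' = m·α / (1 + (m−1)·α)
   = 3 × 0.7543 / (1 + (3 − 1) × 0.7543)
   = 2.2629 / 2.5086 = 0.90

predicted reliability = 0.90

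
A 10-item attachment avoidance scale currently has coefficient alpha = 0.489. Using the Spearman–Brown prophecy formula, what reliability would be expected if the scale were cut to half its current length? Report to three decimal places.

predicted reliability = 0.324

Length factor m = 1/2
α' = m·α / (1 − (1−m)·α)
   = 1/2 × 0.489 / (1 − (1 − 1/2) × 0.489)
   = 0.2445 / 0.7555 = 0.324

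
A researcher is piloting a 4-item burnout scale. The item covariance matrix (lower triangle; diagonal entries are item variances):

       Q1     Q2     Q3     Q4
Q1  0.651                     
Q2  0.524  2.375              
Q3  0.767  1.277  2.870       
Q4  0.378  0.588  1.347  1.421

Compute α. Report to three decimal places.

sum of item variances = 0.651 + 2.375 + 2.870 + 1.421 = 7.317
Σ_{i<j} σ_ij = 4.881
total variance = 7.317 + 2 × 4.881 = 17.079
α = (k/(k−1))·(1 − sum of item variances/total variance) = (4/3)·(1 − 7.317/17.079) = 0.762

α = 0.762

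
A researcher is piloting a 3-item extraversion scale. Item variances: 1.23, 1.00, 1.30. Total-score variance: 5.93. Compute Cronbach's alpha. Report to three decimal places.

α = 0.607

ΣVar(i) = 1.23 + 1.00 + 1.30 = 3.53
α = (k/(k−1))·(1 − ΣVar(i)/σ²_T) = (3/2)·(1 − 3.53/5.93) = 0.607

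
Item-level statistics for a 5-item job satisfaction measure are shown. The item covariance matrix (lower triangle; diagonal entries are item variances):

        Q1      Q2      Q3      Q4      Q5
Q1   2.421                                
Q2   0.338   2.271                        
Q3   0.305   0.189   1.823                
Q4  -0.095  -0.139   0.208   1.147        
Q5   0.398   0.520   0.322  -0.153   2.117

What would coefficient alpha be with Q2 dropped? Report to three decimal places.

Remaining items: Q1, Q3, Q4, Q5 (k = 4).
Σσᵢ² = 2.421 + 1.823 + 1.147 + 2.117 = 7.508
σ²_T = 7.508 + 2 × 0.985 = 9.478
α (item deleted) = (4/3)·(1 − 7.508/9.478) = 0.277

α = 0.277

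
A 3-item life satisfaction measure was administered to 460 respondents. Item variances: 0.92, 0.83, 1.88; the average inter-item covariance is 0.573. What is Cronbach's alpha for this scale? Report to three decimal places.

α = 0.730

sum of item variances = 0.92 + 0.83 + 1.88 = 3.63
Sum of the 3 distinct covariances = 3 × 0.573 = 1.719
Var(T) = sum of item variances + 2·Σcov = 3.63 + 2 × 1.719 = 7.068
α = (3/2)·(1 − 3.63/7.068) = 0.730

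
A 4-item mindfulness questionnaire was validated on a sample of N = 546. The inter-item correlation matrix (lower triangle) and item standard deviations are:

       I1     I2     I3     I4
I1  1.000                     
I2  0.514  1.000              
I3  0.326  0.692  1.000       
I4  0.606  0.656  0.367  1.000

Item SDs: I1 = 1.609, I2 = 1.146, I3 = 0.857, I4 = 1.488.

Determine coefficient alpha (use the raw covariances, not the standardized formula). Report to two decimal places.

Σσ²ᵢ = 1.609² + 1.146² + 0.857² + 1.488² = 6.8508
Covariances σ_ij = r_ij · s_i · s_j:
  σ(I1,I2) = 0.514 × 1.609 × 1.146 = 0.9478
  σ(I1,I3) = 0.326 × 1.609 × 0.857 = 0.4495
  σ(I1,I4) = 0.606 × 1.609 × 1.488 = 1.4509
  σ(I2,I3) = 0.692 × 1.146 × 0.857 = 0.6796
  σ(I2,I4) = 0.656 × 1.146 × 1.488 = 1.1186
  σ(I3,I4) = 0.367 × 0.857 × 1.488 = 0.4680
σ²_T = Σσ²ᵢ + 2·Σσ_ij = 6.8508 + 2 × 5.1144 = 17.0796
α = (4/3)·(1 − 6.8508/17.0796) = 0.80

coefficient alpha = 0.80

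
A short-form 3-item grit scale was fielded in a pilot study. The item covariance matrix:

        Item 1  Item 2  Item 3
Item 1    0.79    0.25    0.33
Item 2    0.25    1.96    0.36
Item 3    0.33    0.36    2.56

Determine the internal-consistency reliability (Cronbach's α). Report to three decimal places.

ΣVar(i) = 0.79 + 1.96 + 2.56 = 5.31
Sum of off-diagonal covariances = 0.94
Var(T) = 5.31 + 2 × 0.94 = 7.19
α = (k/(k−1))·(1 − ΣVar(i)/Var(T)) = (3/2)·(1 − 5.31/7.19) = 0.392

α = 0.392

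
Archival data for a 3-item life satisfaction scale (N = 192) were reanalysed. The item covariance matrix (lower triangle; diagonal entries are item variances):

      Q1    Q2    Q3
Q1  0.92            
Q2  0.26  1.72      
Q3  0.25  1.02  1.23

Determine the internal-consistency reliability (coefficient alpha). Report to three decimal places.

α = 0.662

ΣVar(i) = 0.92 + 1.72 + 1.23 = 3.87
Σ_{i<j} σ_ij = 1.53
total variance = 3.87 + 2 × 1.53 = 6.93
α = (k/(k−1))·(1 − ΣVar(i)/total variance) = (3/2)·(1 − 3.87/6.93) = 0.662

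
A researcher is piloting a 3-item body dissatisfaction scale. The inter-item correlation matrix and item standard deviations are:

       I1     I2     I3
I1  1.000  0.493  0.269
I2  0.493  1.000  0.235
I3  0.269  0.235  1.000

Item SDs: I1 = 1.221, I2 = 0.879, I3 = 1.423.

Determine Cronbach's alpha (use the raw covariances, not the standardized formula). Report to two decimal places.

Σσ²ᵢ = 1.221² + 0.879² + 1.423² = 4.2884
Covariances σ_ij = r_ij · s_i · s_j:
  σ(I1,I2) = 0.493 × 1.221 × 0.879 = 0.5291
  σ(I1,I3) = 0.269 × 1.221 × 1.423 = 0.4674
  σ(I2,I3) = 0.235 × 0.879 × 1.423 = 0.2939
σ²_T = Σσ²ᵢ + 2·Σσ_ij = 4.2884 + 2 × 1.2904 = 6.8692
α = (3/2)·(1 − 4.2884/6.8692) = 0.56

Cronbach's alpha = 0.56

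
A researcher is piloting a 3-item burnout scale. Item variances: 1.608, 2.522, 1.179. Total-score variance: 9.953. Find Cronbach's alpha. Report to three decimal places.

Cronbach's alpha = 0.700

ΣVar(i) = 1.608 + 2.522 + 1.179 = 5.309
α = (k/(k−1))·(1 − ΣVar(i)/σ²_total) = (3/2)·(1 − 5.309/9.953) = 0.700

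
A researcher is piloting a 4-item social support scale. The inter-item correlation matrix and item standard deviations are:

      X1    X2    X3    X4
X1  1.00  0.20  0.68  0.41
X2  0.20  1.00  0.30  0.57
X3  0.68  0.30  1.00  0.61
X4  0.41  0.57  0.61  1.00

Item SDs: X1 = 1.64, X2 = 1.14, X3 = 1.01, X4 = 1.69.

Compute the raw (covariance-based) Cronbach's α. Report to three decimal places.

α = 0.754

Σσ²ᵢ = 1.64² + 1.14² + 1.01² + 1.69² = 7.8654
Covariances σ_ij = r_ij · s_i · s_j:
  σ(X1,X2) = 0.20 × 1.64 × 1.14 = 0.3739
  σ(X1,X3) = 0.68 × 1.64 × 1.01 = 1.1264
  σ(X1,X4) = 0.41 × 1.64 × 1.69 = 1.1364
  σ(X2,X3) = 0.30 × 1.14 × 1.01 = 0.3454
  σ(X2,X4) = 0.57 × 1.14 × 1.69 = 1.0982
  σ(X3,X4) = 0.61 × 1.01 × 1.69 = 1.0412
σ²_T = Σσ²ᵢ + 2·Σσ_ij = 7.8654 + 2 × 5.1215 = 18.1084
α = (4/3)·(1 − 7.8654/18.1084) = 0.754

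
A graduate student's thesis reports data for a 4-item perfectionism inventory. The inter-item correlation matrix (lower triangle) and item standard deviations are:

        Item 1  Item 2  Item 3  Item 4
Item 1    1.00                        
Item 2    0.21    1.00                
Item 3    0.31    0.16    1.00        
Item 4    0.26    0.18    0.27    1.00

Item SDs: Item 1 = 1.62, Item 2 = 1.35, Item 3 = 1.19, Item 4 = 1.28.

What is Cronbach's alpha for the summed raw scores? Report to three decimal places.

Cronbach's alpha = 0.543

Σσ²ᵢ = 1.62² + 1.35² + 1.19² + 1.28² = 7.5014
Covariances σ_ij = r_ij · s_i · s_j:
  σ(Item 1,Item 2) = 0.21 × 1.62 × 1.35 = 0.4593
  σ(Item 1,Item 3) = 0.31 × 1.62 × 1.19 = 0.5976
  σ(Item 1,Item 4) = 0.26 × 1.62 × 1.28 = 0.5391
  σ(Item 2,Item 3) = 0.16 × 1.35 × 1.19 = 0.2570
  σ(Item 2,Item 4) = 0.18 × 1.35 × 1.28 = 0.3110
  σ(Item 3,Item 4) = 0.27 × 1.19 × 1.28 = 0.4113
σ²_T = Σσ²ᵢ + 2·Σσ_ij = 7.5014 + 2 × 2.5753 = 12.6520
α = (4/3)·(1 − 7.5014/12.6520) = 0.543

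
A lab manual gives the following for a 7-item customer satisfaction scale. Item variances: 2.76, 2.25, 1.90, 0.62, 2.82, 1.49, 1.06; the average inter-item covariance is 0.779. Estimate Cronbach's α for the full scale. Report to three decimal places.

Σσ²ᵢ = 2.76 + 2.25 + 1.90 + 0.62 + 2.82 + 1.49 + 1.06 = 12.90
Sum of the 21 distinct covariances = 21 × 0.779 = 16.359
σ²_T = Σσ²ᵢ + 2·Σcov = 12.90 + 2 × 16.359 = 45.618
α = (7/6)·(1 − 12.90/45.618) = 0.837

α = 0.837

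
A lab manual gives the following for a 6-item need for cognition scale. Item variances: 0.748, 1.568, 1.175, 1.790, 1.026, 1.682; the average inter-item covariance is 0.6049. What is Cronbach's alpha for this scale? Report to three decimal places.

ΣVar(i) = 0.748 + 1.568 + 1.175 + 1.790 + 1.026 + 1.682 = 7.989
Sum of the 15 distinct covariances = 15 × 0.6049 = 9.0735
Var(T) = ΣVar(i) + 2·Σcov = 7.989 + 2 × 9.0735 = 26.1360
α = (6/5)·(1 − 7.989/26.1360) = 0.833

Cronbach's alpha = 0.833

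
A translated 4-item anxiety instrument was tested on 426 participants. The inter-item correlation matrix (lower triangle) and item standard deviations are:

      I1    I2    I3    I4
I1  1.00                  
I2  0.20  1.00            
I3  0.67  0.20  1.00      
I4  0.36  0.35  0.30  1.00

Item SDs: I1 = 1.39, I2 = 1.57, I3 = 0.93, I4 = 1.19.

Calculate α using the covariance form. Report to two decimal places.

Σσ²ᵢ = 1.39² + 1.57² + 0.93² + 1.19² = 6.6780
Covariances σ_ij = r_ij · s_i · s_j:
  σ(I1,I2) = 0.20 × 1.39 × 1.57 = 0.4365
  σ(I1,I3) = 0.67 × 1.39 × 0.93 = 0.8661
  σ(I1,I4) = 0.36 × 1.39 × 1.19 = 0.5955
  σ(I2,I3) = 0.20 × 1.57 × 0.93 = 0.2920
  σ(I2,I4) = 0.35 × 1.57 × 1.19 = 0.6539
  σ(I3,I4) = 0.30 × 0.93 × 1.19 = 0.3320
σ²_T = Σσ²ᵢ + 2·Σσ_ij = 6.6780 + 2 × 3.1760 = 13.0300
α = (4/3)·(1 − 6.6780/13.0300) = 0.65

α = 0.65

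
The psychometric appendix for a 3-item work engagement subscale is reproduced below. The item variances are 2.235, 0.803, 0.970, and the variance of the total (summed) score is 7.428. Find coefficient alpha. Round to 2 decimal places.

α = 0.69

sum of item variances = 2.235 + 0.803 + 0.970 = 4.008
α = (k/(k−1))·(1 − sum of item variances/total variance) = (3/2)·(1 − 4.008/7.428) = 0.69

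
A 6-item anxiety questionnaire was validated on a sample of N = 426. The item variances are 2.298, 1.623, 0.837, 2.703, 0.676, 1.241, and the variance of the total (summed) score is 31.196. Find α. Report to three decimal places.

α = 0.839

sum of item variances = 2.298 + 1.623 + 0.837 + 2.703 + 0.676 + 1.241 = 9.378
α = (k/(k−1))·(1 − sum of item variances/σ²_total) = (6/5)·(1 − 9.378/31.196) = 0.839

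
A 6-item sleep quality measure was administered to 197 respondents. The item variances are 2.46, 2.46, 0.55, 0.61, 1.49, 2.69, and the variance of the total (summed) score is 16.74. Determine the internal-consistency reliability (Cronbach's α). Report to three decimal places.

ΣVar(i) = 2.46 + 2.46 + 0.55 + 0.61 + 1.49 + 2.69 = 10.26
α = (k/(k−1))·(1 − ΣVar(i)/σ²_T) = (6/5)·(1 − 10.26/16.74) = 0.465

α = 0.465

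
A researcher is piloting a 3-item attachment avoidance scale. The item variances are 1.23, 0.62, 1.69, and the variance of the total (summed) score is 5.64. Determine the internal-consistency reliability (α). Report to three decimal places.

α = 0.559

ΣVar(i) = 1.23 + 0.62 + 1.69 = 3.54
α = (k/(k−1))·(1 − ΣVar(i)/Var(T)) = (3/2)·(1 − 3.54/5.64) = 0.559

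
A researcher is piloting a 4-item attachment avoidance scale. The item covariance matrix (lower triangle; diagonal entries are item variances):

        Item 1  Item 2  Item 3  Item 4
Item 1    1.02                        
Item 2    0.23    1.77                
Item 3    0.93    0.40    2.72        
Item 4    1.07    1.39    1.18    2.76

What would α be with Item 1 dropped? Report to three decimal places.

α = 0.676

Remaining items: Item 2, Item 3, Item 4 (k = 3).
Σσ²ᵢ = 1.77 + 2.72 + 2.76 = 7.25
σ²_total = 7.25 + 2 × 2.97 = 13.19
α (item deleted) = (3/2)·(1 − 7.25/13.19) = 0.676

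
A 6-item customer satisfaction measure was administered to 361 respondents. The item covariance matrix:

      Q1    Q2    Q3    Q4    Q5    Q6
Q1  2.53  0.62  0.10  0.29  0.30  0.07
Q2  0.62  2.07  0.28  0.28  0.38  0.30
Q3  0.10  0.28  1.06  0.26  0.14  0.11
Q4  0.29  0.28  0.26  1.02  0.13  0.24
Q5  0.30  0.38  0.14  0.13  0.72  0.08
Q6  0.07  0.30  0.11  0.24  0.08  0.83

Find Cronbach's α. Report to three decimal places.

α = 0.558

ΣVar(i) = 2.53 + 2.07 + 1.06 + 1.02 + 0.72 + 0.83 = 8.23
Sum of off-diagonal covariances = 3.58
total variance = 8.23 + 2 × 3.58 = 15.39
α = (k/(k−1))·(1 − ΣVar(i)/total variance) = (6/5)·(1 − 8.23/15.39) = 0.558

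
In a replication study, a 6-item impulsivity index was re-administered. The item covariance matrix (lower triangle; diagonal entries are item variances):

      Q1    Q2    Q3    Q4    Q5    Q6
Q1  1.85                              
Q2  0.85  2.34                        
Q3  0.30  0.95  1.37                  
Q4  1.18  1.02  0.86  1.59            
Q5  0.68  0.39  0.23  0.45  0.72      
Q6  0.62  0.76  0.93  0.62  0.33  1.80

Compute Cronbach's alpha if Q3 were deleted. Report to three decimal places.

Cronbach's alpha = 0.781

Remaining items: Q1, Q2, Q4, Q5, Q6 (k = 5).
ΣVar(i) = 1.85 + 2.34 + 1.59 + 0.72 + 1.80 = 8.30
σ²_T = 8.30 + 2 × 6.90 = 22.10
α (item deleted) = (5/4)·(1 − 8.30/22.10) = 0.781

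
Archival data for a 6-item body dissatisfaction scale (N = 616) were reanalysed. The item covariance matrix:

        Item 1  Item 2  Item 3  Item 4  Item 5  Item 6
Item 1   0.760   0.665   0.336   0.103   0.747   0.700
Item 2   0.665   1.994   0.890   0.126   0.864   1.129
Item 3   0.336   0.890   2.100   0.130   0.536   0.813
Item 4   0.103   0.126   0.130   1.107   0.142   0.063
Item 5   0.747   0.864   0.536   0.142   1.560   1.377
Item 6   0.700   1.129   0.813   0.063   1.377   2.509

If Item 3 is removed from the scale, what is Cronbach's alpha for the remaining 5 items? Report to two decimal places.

α = 0.75

Remaining items: Item 1, Item 2, Item 4, Item 5, Item 6 (k = 5).
sum of item variances = 0.760 + 1.994 + 1.107 + 1.560 + 2.509 = 7.930
σ²_total = 7.930 + 2 × 5.916 = 19.762
α (item deleted) = (5/4)·(1 − 7.930/19.762) = 0.75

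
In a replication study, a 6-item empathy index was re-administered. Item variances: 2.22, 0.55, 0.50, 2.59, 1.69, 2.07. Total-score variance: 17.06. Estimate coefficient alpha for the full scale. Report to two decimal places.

sum of item variances = 2.22 + 0.55 + 0.50 + 2.59 + 1.69 + 2.07 = 9.62
α = (k/(k−1))·(1 − sum of item variances/Var(T)) = (6/5)·(1 − 9.62/17.06) = 0.52

coefficient alpha = 0.52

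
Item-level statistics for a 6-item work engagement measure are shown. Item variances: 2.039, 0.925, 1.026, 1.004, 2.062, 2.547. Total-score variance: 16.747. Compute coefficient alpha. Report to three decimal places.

α = 0.512

Σσᵢ² = 2.039 + 0.925 + 1.026 + 1.004 + 2.062 + 2.547 = 9.603
α = (k/(k−1))·(1 − Σσᵢ²/σ²_total) = (6/5)·(1 − 9.603/16.747) = 0.512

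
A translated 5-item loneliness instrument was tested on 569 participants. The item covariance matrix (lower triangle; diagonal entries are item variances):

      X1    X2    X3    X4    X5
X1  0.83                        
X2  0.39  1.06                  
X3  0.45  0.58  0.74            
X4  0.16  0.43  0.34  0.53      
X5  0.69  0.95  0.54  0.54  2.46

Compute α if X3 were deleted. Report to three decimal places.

α = 0.752

Remaining items: X1, X2, X4, X5 (k = 4).
Σσ²ᵢ = 0.83 + 1.06 + 0.53 + 2.46 = 4.88
total variance = 4.88 + 2 × 3.16 = 11.20
α (item deleted) = (4/3)·(1 − 4.88/11.20) = 0.752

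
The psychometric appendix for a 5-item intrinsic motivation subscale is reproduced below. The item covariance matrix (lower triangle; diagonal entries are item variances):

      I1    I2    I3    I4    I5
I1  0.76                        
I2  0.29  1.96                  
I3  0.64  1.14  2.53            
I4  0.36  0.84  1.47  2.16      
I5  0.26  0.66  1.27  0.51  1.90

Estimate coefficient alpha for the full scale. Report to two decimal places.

coefficient alpha = 0.77

Σσ²ᵢ = 0.76 + 1.96 + 2.53 + 2.16 + 1.90 = 9.31
Sum of the distinct covariances = 7.44
σ²_T = 9.31 + 2 × 7.44 = 24.19
α = (k/(k−1))·(1 − Σσ²ᵢ/σ²_T) = (5/4)·(1 − 9.31/24.19) = 0.77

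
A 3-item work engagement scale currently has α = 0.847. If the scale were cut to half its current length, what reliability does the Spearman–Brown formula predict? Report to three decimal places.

Length factor m = 1/2
α' = m·α / (1 − (1−m)·α)
   = 1/2 × 0.847 / (1 − (1 − 1/2) × 0.847)
   = 0.4235 / 0.5765 = 0.735

predicted reliability = 0.735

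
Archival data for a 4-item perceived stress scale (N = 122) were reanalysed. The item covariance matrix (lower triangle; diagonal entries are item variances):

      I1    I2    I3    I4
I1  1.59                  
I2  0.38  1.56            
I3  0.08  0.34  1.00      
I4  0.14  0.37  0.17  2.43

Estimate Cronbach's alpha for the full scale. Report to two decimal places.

sum of item variances = 1.59 + 1.56 + 1.00 + 2.43 = 6.58
Σ_{i<j} σ_ij = 1.48
total variance = 6.58 + 2 × 1.48 = 9.54
α = (k/(k−1))·(1 − sum of item variances/total variance) = (4/3)·(1 − 6.58/9.54) = 0.41

Cronbach's alpha = 0.41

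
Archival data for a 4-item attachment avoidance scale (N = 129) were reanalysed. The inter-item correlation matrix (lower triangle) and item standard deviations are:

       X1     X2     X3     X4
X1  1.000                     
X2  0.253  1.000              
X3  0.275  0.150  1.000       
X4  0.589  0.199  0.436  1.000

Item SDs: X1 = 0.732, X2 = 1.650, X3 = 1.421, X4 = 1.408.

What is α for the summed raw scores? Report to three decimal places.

Σσ²ᵢ = 0.732² + 1.650² + 1.421² + 1.408² = 7.2600
Covariances σ_ij = r_ij · s_i · s_j:
  σ(X1,X2) = 0.253 × 0.732 × 1.650 = 0.3056
  σ(X1,X3) = 0.275 × 0.732 × 1.421 = 0.2860
  σ(X1,X4) = 0.589 × 0.732 × 1.408 = 0.6071
  σ(X2,X3) = 0.150 × 1.650 × 1.421 = 0.3517
  σ(X2,X4) = 0.199 × 1.650 × 1.408 = 0.4623
  σ(X3,X4) = 0.436 × 1.421 × 1.408 = 0.8723
σ²_T = Σσ²ᵢ + 2·Σσ_ij = 7.2600 + 2 × 2.8850 = 13.0300
α = (4/3)·(1 − 7.2600/13.0300) = 0.590

α = 0.590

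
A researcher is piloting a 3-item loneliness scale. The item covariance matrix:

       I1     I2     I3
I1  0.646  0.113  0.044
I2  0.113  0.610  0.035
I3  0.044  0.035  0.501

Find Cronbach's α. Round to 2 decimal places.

Cronbach's α = 0.27

Σσᵢ² = 0.646 + 0.610 + 0.501 = 1.757
Σ_{i<j} σ_ij = 0.192
Var(T) = 1.757 + 2 × 0.192 = 2.141
α = (k/(k−1))·(1 − Σσᵢ²/Var(T)) = (3/2)·(1 − 1.757/2.141) = 0.27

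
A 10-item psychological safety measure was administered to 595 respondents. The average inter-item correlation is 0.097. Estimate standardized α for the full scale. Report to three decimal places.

Standardized α = k·r̄ / (1 + (k−1)·r̄) = 10 × 0.097 / (1 + 9 × 0.097)
  = 0.9700 / 1.8730 = 0.518

standardized α = 0.518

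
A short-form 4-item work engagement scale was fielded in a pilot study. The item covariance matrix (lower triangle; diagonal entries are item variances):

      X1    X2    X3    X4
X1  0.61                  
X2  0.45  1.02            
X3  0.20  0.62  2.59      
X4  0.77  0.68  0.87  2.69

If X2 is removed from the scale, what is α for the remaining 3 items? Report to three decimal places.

Remaining items: X1, X3, X4 (k = 3).
Σσᵢ² = 0.61 + 2.59 + 2.69 = 5.89
Var(T) = 5.89 + 2 × 1.84 = 9.57
α (item deleted) = (3/2)·(1 − 5.89/9.57) = 0.577

α = 0.577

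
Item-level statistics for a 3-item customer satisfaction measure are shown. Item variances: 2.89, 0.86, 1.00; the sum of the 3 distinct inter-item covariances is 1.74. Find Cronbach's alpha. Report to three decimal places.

α = 0.634

Σσ²ᵢ = 2.89 + 0.86 + 1.00 = 4.75
Sum of distinct covariances = 1.74
total variance = Σσ²ᵢ + 2·Σcov = 4.75 + 2 × 1.74 = 8.23
α = (3/2)·(1 − 4.75/8.23) = 0.634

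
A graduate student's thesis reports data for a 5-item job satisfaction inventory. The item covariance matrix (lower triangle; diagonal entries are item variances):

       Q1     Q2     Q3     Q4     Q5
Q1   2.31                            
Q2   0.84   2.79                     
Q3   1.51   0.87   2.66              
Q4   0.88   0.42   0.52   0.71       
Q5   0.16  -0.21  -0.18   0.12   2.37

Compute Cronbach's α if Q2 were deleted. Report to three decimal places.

α = 0.570

Remaining items: Q1, Q3, Q4, Q5 (k = 4).
sum of item variances = 2.31 + 2.66 + 0.71 + 2.37 = 8.05
total variance = 8.05 + 2 × 3.01 = 14.07
α (item deleted) = (4/3)·(1 − 8.05/14.07) = 0.570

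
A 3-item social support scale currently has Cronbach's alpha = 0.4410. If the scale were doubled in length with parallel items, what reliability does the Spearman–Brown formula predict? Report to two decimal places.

predicted reliability = 0.61

Length factor m = 2
α' = m·α / (1 + (m−1)·α)
   = 2 × 0.4410 / (1 + (2 − 1) × 0.4410)
   = 0.8820 / 1.4410 = 0.61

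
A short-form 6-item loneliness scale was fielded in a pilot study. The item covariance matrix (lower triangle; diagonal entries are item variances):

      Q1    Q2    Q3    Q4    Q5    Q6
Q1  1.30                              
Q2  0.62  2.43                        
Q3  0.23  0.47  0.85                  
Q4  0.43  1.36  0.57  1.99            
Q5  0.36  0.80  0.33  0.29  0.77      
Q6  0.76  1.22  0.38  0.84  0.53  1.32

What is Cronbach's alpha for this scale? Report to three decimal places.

α = 0.816

Σσᵢ² = 1.30 + 2.43 + 0.85 + 1.99 + 0.77 + 1.32 = 8.66
Σ_{i<j} σ_ij = 9.19
total variance = 8.66 + 2 × 9.19 = 27.04
α = (k/(k−1))·(1 − Σσᵢ²/total variance) = (6/5)·(1 − 8.66/27.04) = 0.816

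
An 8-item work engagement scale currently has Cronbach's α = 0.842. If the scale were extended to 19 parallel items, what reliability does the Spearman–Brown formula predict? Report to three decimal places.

Length factor m = 19/8 = 2.3750
α' = m·α / (1 + (m−1)·α)
   = 19/8 × 0.842 / (1 + (19/8 − 1) × 0.842)
   = 1.9997 / 2.1578 = 0.927

predicted reliability = 0.927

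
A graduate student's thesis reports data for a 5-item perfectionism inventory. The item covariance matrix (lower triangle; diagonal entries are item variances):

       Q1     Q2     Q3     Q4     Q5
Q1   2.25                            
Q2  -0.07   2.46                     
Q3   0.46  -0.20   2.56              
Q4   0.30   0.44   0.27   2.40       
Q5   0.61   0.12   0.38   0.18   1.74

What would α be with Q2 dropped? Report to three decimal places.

Remaining items: Q1, Q3, Q4, Q5 (k = 4).
Σσ²ᵢ = 2.25 + 2.56 + 2.40 + 1.74 = 8.95
Var(T) = 8.95 + 2 × 2.20 = 13.35
α (item deleted) = (4/3)·(1 − 8.95/13.35) = 0.439

α = 0.439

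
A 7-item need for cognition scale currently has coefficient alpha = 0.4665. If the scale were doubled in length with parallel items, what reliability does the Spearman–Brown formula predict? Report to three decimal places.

Length factor m = 2
α' = m·α / (1 + (m−1)·α)
   = 2 × 0.4665 / (1 + (2 − 1) × 0.4665)
   = 0.9330 / 1.4665 = 0.636

predicted reliability = 0.636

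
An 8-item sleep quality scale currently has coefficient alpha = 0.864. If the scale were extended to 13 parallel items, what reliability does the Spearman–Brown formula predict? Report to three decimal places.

Length factor m = 13/8 = 1.6250
α' = m·α / (1 + (m−1)·α)
   = 13/8 × 0.864 / (1 + (13/8 − 1) × 0.864)
   = 1.4040 / 1.5400 = 0.912

predicted reliability = 0.912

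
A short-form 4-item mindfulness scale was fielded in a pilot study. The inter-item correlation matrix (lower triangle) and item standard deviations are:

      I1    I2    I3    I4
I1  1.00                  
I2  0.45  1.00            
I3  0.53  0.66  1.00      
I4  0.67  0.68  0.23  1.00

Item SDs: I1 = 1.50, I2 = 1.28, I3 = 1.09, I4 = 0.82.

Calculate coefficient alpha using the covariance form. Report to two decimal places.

Σσ²ᵢ = 1.50² + 1.28² + 1.09² + 0.82² = 5.7489
Covariances σ_ij = r_ij · s_i · s_j:
  σ(I1,I2) = 0.45 × 1.50 × 1.28 = 0.8640
  σ(I1,I3) = 0.53 × 1.50 × 1.09 = 0.8666
  σ(I1,I4) = 0.67 × 1.50 × 0.82 = 0.8241
  σ(I2,I3) = 0.66 × 1.28 × 1.09 = 0.9208
  σ(I2,I4) = 0.68 × 1.28 × 0.82 = 0.7137
  σ(I3,I4) = 0.23 × 1.09 × 0.82 = 0.2056
σ²_T = Σσ²ᵢ + 2·Σσ_ij = 5.7489 + 2 × 4.3948 = 14.5385
α = (4/3)·(1 − 5.7489/14.5385) = 0.81

coefficient alpha = 0.81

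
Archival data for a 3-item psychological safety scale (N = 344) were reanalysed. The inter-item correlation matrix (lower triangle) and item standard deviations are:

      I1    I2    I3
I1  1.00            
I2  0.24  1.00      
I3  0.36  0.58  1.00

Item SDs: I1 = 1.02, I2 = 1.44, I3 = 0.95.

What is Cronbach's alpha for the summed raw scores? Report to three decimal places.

Σσ²ᵢ = 1.02² + 1.44² + 0.95² = 4.0165
Covariances σ_ij = r_ij · s_i · s_j:
  σ(I1,I2) = 0.24 × 1.02 × 1.44 = 0.3525
  σ(I1,I3) = 0.36 × 1.02 × 0.95 = 0.3488
  σ(I2,I3) = 0.58 × 1.44 × 0.95 = 0.7934
σ²_T = Σσ²ᵢ + 2·Σσ_ij = 4.0165 + 2 × 1.4947 = 7.0059
α = (3/2)·(1 − 4.0165/7.0059) = 0.640

α = 0.640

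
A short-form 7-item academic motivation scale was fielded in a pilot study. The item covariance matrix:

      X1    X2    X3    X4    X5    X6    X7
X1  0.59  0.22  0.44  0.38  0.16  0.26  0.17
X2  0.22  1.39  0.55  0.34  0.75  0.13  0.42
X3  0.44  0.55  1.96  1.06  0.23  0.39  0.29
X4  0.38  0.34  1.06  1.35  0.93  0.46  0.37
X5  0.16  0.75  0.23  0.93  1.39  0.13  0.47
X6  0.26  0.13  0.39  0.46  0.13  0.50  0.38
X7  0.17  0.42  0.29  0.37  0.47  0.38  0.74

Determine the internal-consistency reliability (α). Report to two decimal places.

α = 0.80

ΣVar(i) = 0.59 + 1.39 + 1.96 + 1.35 + 1.39 + 0.50 + 0.74 = 7.92
Σ_{i<j} σ_ij = 8.53
σ²_T = 7.92 + 2 × 8.53 = 24.98
α = (k/(k−1))·(1 − ΣVar(i)/σ²_T) = (7/6)·(1 − 7.92/24.98) = 0.80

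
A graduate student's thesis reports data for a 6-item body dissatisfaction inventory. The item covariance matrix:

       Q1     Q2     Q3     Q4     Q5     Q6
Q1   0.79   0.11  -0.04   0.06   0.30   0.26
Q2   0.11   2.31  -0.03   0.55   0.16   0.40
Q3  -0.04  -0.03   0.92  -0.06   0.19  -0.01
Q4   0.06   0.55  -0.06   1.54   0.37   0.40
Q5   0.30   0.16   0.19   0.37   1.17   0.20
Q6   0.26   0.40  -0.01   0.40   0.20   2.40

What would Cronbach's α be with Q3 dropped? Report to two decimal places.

Remaining items: Q1, Q2, Q4, Q5, Q6 (k = 5).
ΣVar(i) = 0.79 + 2.31 + 1.54 + 1.17 + 2.40 = 8.21
σ²_T = 8.21 + 2 × 2.81 = 13.83
α (item deleted) = (5/4)·(1 − 8.21/13.83) = 0.51

Cronbach's α = 0.51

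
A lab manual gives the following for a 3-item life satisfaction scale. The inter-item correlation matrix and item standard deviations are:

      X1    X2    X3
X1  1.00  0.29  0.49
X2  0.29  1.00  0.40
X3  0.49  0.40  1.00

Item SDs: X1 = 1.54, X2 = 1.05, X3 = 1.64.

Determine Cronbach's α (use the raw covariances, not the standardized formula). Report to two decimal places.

α = 0.66

Σσ²ᵢ = 1.54² + 1.05² + 1.64² = 6.1637
Covariances σ_ij = r_ij · s_i · s_j:
  σ(X1,X2) = 0.29 × 1.54 × 1.05 = 0.4689
  σ(X1,X3) = 0.49 × 1.54 × 1.64 = 1.2375
  σ(X2,X3) = 0.40 × 1.05 × 1.64 = 0.6888
σ²_T = Σσ²ᵢ + 2·Σσ_ij = 6.1637 + 2 × 2.3952 = 10.9541
α = (3/2)·(1 − 6.1637/10.9541) = 0.66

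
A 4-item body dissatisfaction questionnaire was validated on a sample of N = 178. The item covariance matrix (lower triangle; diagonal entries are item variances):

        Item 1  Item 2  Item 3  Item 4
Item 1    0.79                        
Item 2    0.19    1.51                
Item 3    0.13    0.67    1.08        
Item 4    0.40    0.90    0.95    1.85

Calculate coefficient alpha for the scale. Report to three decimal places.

Σσᵢ² = 0.79 + 1.51 + 1.08 + 1.85 = 5.23
Sum of the distinct covariances = 3.24
σ²_T = 5.23 + 2 × 3.24 = 11.71
α = (k/(k−1))·(1 − Σσᵢ²/σ²_T) = (4/3)·(1 − 5.23/11.71) = 0.738

coefficient alpha = 0.738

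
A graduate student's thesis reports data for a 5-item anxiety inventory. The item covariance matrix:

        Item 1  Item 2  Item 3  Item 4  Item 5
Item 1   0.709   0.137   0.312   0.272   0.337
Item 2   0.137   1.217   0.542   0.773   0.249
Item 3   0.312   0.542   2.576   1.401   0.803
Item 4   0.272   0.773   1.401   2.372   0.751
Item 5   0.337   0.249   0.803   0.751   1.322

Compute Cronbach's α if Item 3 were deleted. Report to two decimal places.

Remaining items: Item 1, Item 2, Item 4, Item 5 (k = 4).
ΣVar(i) = 0.709 + 1.217 + 2.372 + 1.322 = 5.620
total variance = 5.620 + 2 × 2.519 = 10.658
α (item deleted) = (4/3)·(1 − 5.620/10.658) = 0.63

α = 0.63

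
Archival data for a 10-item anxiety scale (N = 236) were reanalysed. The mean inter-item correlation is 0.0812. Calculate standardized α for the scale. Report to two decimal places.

standardized α = 0.47

Standardized α = k·r̄ / (1 + (k−1)·r̄) = 10 × 0.0812 / (1 + 9 × 0.0812)
  = 0.8120 / 1.7308 = 0.47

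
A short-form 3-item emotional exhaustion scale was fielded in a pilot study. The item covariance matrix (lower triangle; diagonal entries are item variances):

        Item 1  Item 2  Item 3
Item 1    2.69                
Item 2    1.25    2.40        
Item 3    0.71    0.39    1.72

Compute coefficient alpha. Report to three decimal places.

Σσᵢ² = 2.69 + 2.40 + 1.72 = 6.81
Σ_{i<j} σ_ij = 2.35
σ²_total = 6.81 + 2 × 2.35 = 11.51
α = (k/(k−1))·(1 − Σσᵢ²/σ²_total) = (3/2)·(1 − 6.81/11.51) = 0.613

α = 0.613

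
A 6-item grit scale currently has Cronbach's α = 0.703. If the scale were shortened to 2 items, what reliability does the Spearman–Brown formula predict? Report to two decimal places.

Length factor m = 2/6 = 0.3333
α' = m·α / (1 − (1−m)·α)
   = 2/6 × 0.703 / (1 − (1 − 2/6) × 0.703)
   = 0.2343 / 0.5313 = 0.44

predicted reliability = 0.44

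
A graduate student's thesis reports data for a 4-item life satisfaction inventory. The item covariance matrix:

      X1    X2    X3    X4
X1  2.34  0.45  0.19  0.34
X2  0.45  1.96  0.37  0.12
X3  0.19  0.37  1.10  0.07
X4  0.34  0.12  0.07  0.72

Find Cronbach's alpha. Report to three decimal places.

Σσᵢ² = 2.34 + 1.96 + 1.10 + 0.72 = 6.12
Sum of the distinct covariances = 1.54
total variance = 6.12 + 2 × 1.54 = 9.20
α = (k/(k−1))·(1 − Σσᵢ²/total variance) = (4/3)·(1 − 6.12/9.20) = 0.446

α = 0.446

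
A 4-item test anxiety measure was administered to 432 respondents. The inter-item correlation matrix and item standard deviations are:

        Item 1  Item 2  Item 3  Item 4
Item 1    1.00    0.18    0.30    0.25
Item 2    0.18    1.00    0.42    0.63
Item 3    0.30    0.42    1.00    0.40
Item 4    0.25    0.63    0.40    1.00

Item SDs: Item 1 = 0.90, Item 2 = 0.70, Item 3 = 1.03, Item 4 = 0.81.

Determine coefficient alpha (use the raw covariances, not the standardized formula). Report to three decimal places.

Σσ²ᵢ = 0.90² + 0.70² + 1.03² + 0.81² = 3.0170
Covariances σ_ij = r_ij · s_i · s_j:
  σ(Item 1,Item 2) = 0.18 × 0.90 × 0.70 = 0.1134
  σ(Item 1,Item 3) = 0.30 × 0.90 × 1.03 = 0.2781
  σ(Item 1,Item 4) = 0.25 × 0.90 × 0.81 = 0.1823
  σ(Item 2,Item 3) = 0.42 × 0.70 × 1.03 = 0.3028
  σ(Item 2,Item 4) = 0.63 × 0.70 × 0.81 = 0.3572
  σ(Item 3,Item 4) = 0.40 × 1.03 × 0.81 = 0.3337
σ²_T = Σσ²ᵢ + 2·Σσ_ij = 3.0170 + 2 × 1.5675 = 6.1520
α = (4/3)·(1 − 3.0170/6.1520) = 0.679

coefficient alpha = 0.679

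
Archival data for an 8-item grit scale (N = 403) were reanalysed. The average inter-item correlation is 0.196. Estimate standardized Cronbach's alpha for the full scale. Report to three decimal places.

α = 0.661

Standardized α = k·r̄ / (1 + (k−1)·r̄) = 8 × 0.196 / (1 + 7 × 0.196)
  = 1.5680 / 2.3720 = 0.661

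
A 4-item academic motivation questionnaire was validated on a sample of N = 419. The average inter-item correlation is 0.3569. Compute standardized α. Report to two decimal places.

Standardized α = k·r̄ / (1 + (k−1)·r̄) = 4 × 0.3569 / (1 + 3 × 0.3569)
  = 1.4276 / 2.0707 = 0.69

standardized α = 0.69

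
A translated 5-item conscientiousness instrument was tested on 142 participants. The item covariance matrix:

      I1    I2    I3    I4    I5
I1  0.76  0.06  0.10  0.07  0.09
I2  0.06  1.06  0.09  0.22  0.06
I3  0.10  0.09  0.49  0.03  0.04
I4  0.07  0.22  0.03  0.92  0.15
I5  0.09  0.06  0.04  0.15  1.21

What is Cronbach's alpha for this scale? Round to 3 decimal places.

Σσ²ᵢ = 0.76 + 1.06 + 0.49 + 0.92 + 1.21 = 4.44
Sum of the distinct covariances = 0.91
total variance = 4.44 + 2 × 0.91 = 6.26
α = (k/(k−1))·(1 − Σσ²ᵢ/total variance) = (5/4)·(1 − 4.44/6.26) = 0.363

Cronbach's alpha = 0.363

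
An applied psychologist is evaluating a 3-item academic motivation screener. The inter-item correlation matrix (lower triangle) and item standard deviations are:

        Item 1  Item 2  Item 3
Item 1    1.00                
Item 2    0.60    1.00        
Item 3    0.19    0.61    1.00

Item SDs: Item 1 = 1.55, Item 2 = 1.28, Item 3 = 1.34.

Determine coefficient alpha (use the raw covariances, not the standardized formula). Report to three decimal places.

α = 0.711

Σσ²ᵢ = 1.55² + 1.28² + 1.34² = 5.8365
Covariances σ_ij = r_ij · s_i · s_j:
  σ(Item 1,Item 2) = 0.60 × 1.55 × 1.28 = 1.1904
  σ(Item 1,Item 3) = 0.19 × 1.55 × 1.34 = 0.3946
  σ(Item 2,Item 3) = 0.61 × 1.28 × 1.34 = 1.0463
σ²_T = Σσ²ᵢ + 2·Σσ_ij = 5.8365 + 2 × 2.6313 = 11.0991
α = (3/2)·(1 − 5.8365/11.0991) = 0.711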